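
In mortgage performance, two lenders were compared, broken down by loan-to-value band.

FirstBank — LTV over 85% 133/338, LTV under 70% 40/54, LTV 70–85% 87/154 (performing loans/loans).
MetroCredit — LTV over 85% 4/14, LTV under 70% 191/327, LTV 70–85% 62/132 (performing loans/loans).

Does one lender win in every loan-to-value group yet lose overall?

LTV over 85%: FirstBank 133/338 = 39.3%, MetroCredit 4/14 = 28.6% → FirstBank
LTV under 70%: FirstBank 40/54 = 74.1%, MetroCredit 191/327 = 58.4% → FirstBank
LTV 70–85%: FirstBank 87/154 = 56.5%, MetroCredit 62/132 = 47.0% → FirstBank
Overall: FirstBank 260/546 = 47.6%, MetroCredit 257/473 = 54.3% → MetroCredit
FirstBank wins each loan-to-value group but MetroCredit wins overall — the comparison reverses. FirstBank's loans skew toward LTV over 85%, which has a lower base rate.

Yes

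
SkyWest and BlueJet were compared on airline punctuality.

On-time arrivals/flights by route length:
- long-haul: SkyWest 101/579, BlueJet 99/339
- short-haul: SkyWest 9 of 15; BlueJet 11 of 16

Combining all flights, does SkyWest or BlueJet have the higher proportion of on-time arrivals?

Long-haul: SkyWest 101/579 = 17.4%, BlueJet 99/339 = 29.2% → BlueJet
Short-haul: SkyWest 9/15 = 60.0%, BlueJet 11/16 = 68.8% → BlueJet
Overall: SkyWest 110/594 = 18.5%, BlueJet 110/355 = 31.0% → BlueJet

BlueJet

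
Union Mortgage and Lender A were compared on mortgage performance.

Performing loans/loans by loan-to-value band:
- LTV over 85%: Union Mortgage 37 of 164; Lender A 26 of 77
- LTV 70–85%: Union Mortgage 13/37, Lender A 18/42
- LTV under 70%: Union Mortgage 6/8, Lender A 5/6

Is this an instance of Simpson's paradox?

No

LTV over 85%: Union Mortgage 37/164 = 22.6%, Lender A 26/77 = 33.8% → Lender A
LTV 70–85%: Union Mortgage 13/37 = 35.1%, Lender A 18/42 = 42.9% → Lender A
LTV under 70%: Union Mortgage 6/8 = 75.0%, Lender A 5/6 = 83.3% → Lender A
Overall: Union Mortgage 56/209 = 26.8%, Lender A 49/125 = 39.2% → Lender A
Lender A wins overall and in every loan-to-value group — no reversal.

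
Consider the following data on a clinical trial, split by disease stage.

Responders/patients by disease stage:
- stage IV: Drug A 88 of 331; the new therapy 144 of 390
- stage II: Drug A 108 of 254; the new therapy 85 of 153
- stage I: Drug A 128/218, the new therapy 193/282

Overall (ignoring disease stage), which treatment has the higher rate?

the new therapy

Stage IV: Drug A 88/331 = 26.6%, the new therapy 144/390 = 36.9% → the new therapy
Stage II: Drug A 108/254 = 42.5%, the new therapy 85/153 = 55.6% → the new therapy
Stage I: Drug A 128/218 = 58.7%, the new therapy 193/282 = 68.4% → the new therapy
Overall: Drug A 324/803 = 40.3%, the new therapy 422/825 = 51.2% → the new therapy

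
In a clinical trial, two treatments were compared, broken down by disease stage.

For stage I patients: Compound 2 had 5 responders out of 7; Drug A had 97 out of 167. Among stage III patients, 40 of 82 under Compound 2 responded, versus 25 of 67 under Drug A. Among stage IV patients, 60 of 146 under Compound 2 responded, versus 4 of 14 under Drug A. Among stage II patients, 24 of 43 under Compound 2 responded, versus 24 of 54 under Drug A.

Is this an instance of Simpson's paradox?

Yes

Stage I: Compound 2 5/7 = 71.4%, Drug A 97/167 = 58.1% → Compound 2
Stage III: Compound 2 40/82 = 48.8%, Drug A 25/67 = 37.3% → Compound 2
Stage IV: Compound 2 60/146 = 41.1%, Drug A 4/14 = 28.6% → Compound 2
Stage II: Compound 2 24/43 = 55.8%, Drug A 24/54 = 44.4% → Compound 2
Overall: Compound 2 129/278 = 46.4%, Drug A 150/302 = 49.7% → Drug A
Compound 2 wins each disease group but Drug A wins overall — the comparison reverses. Compound 2's patients skew toward stage IV, which has a lower base rate.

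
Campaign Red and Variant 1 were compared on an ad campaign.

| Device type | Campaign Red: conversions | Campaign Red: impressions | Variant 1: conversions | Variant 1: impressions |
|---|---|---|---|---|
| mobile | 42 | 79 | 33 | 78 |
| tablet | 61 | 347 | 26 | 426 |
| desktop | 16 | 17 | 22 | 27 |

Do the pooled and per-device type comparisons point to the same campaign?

Mobile: Campaign Red 42/79 = 53.2%, Variant 1 33/78 = 42.3% → Campaign Red
Tablet: Campaign Red 61/347 = 17.6%, Variant 1 26/426 = 6.1% → Campaign Red
Desktop: Campaign Red 16/17 = 94.1%, Variant 1 22/27 = 81.5% → Campaign Red
Overall: Campaign Red 119/443 = 26.9%, Variant 1 81/531 = 15.3% → Campaign Red
Campaign Red wins overall and in every device group — no reversal.

Yes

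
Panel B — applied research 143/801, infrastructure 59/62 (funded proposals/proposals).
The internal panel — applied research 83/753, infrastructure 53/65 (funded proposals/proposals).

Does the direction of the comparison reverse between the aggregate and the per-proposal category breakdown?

Applied research: Panel B 143/801 = 17.9%, the internal panel 83/753 = 11.0% → Panel B
Infrastructure: Panel B 59/62 = 95.2%, the internal panel 53/65 = 81.5% → Panel B
Overall: Panel B 202/863 = 23.4%, the internal panel 136/818 = 16.6% → Panel B
Panel B wins overall and in every proposal group — no reversal.

No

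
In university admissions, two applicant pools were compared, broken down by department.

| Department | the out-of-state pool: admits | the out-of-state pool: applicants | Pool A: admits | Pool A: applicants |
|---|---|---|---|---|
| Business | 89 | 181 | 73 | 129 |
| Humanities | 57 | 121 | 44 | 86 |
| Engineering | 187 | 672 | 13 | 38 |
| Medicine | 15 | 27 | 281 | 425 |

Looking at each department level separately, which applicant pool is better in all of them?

Pool A

Business: the out-of-state pool 89/181 = 49.2%, Pool A 73/129 = 56.6% → Pool A
Humanities: the out-of-state pool 57/121 = 47.1%, Pool A 44/86 = 51.2% → Pool A
Engineering: the out-of-state pool 187/672 = 27.8%, Pool A 13/38 = 34.2% → Pool A
Medicine: the out-of-state pool 15/27 = 55.6%, Pool A 281/425 = 66.1% → Pool A
Pool A has the higher rate in all 4 groups.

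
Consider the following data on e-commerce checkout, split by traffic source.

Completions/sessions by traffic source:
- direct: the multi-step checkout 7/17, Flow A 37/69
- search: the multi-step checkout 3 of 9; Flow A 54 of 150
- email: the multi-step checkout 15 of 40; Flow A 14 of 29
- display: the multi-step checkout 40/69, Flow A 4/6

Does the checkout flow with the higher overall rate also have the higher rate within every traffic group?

No

Direct: the multi-step checkout 7/17 = 41.2%, Flow A 37/69 = 53.6% → Flow A
Search: the multi-step checkout 3/9 = 33.3%, Flow A 54/150 = 36.0% → Flow A
Email: the multi-step checkout 15/40 = 37.5%, Flow A 14/29 = 48.3% → Flow A
Display: the multi-step checkout 40/69 = 58.0%, Flow A 4/6 = 66.7% → Flow A
Overall: the multi-step checkout 65/135 = 48.1%, Flow A 109/254 = 42.9% → the multi-step checkout
Flow A wins each traffic group but the multi-step checkout wins overall — the comparison reverses. Flow A's sessions skew toward search, which has a lower base rate.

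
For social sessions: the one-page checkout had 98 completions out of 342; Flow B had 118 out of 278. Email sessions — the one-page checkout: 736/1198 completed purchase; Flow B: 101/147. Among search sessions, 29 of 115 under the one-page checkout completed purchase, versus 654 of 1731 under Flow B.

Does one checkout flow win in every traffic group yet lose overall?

Yes

Social: the one-page checkout 98/342 = 28.7%, Flow B 118/278 = 42.4% → Flow B
Email: the one-page checkout 736/1198 = 61.4%, Flow B 101/147 = 68.7% → Flow B
Search: the one-page checkout 29/115 = 25.2%, Flow B 654/1731 = 37.8% → Flow B
Overall: the one-page checkout 863/1655 = 52.1%, Flow B 873/2156 = 40.5% → the one-page checkout
Flow B wins each traffic group but the one-page checkout wins overall — the comparison reverses. Flow B's sessions skew toward search, which has a lower base rate.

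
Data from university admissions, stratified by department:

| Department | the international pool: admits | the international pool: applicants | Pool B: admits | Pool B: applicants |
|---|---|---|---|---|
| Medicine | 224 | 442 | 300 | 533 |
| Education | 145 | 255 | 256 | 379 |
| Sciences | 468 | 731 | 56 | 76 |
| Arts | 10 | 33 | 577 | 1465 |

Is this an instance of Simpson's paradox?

Yes

Medicine: the international pool 224/442 = 50.7%, Pool B 300/533 = 56.3% → Pool B
Education: the international pool 145/255 = 56.9%, Pool B 256/379 = 67.5% → Pool B
Sciences: the international pool 468/731 = 64.0%, Pool B 56/76 = 73.7% → Pool B
Arts: the international pool 10/33 = 30.3%, Pool B 577/1465 = 39.4% → Pool B
Overall: the international pool 847/1461 = 58.0%, Pool B 1189/2453 = 48.5% → the international pool
Pool B wins each department group but the international pool wins overall — the comparison reverses. Pool B's applicants skew toward Arts, which has a lower base rate.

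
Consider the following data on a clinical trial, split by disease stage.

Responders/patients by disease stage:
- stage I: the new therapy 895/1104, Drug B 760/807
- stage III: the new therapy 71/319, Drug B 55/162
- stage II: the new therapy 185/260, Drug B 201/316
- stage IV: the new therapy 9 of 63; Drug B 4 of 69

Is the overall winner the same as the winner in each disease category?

No

Stage I: the new therapy 895/1104 = 81.1%, Drug B 760/807 = 94.2% → Drug B
Stage III: the new therapy 71/319 = 22.3%, Drug B 55/162 = 34.0% → Drug B
Stage II: the new therapy 185/260 = 71.2%, Drug B 201/316 = 63.6% → the new therapy
Stage IV: the new therapy 9/63 = 14.3%, Drug B 4/69 = 5.8% → the new therapy
Overall: the new therapy 1160/1746 = 66.4%, Drug B 1020/1354 = 75.3% → Drug B
Neither sweeps: the new therapy wins 2 of 4 groups, Drug B wins 2. Drug B wins overall but not every group — no Simpson reversal.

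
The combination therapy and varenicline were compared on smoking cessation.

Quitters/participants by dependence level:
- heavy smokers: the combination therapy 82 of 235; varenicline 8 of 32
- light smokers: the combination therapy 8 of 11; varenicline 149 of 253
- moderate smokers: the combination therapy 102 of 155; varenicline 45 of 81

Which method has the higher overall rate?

varenicline

Heavy smokers: the combination therapy 82/235 = 34.9%, varenicline 8/32 = 25.0% → the combination therapy
Light smokers: the combination therapy 8/11 = 72.7%, varenicline 149/253 = 58.9% → the combination therapy
Moderate smokers: the combination therapy 102/155 = 65.8%, varenicline 45/81 = 55.6% → the combination therapy
Overall: the combination therapy 192/401 = 47.9%, varenicline 202/366 = 55.2% → varenicline
(The combination therapy wins every dependence group but varenicline wins overall — the combination therapy's participants skew toward the low-rate heavy smokers group.)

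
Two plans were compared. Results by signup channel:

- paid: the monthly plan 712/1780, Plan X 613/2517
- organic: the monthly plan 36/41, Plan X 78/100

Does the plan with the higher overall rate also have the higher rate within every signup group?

Paid: the monthly plan 712/1780 = 40.0%, Plan X 613/2517 = 24.4% → the monthly plan
Organic: the monthly plan 36/41 = 87.8%, Plan X 78/100 = 78.0% → the monthly plan
Overall: the monthly plan 748/1821 = 41.1%, Plan X 691/2617 = 26.4% → the monthly plan
The monthly plan wins overall and in every signup group — no reversal.

Yes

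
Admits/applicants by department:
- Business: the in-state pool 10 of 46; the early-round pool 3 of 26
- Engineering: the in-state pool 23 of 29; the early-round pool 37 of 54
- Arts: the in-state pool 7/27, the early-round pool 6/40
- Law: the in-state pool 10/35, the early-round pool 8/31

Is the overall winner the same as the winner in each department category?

Yes

Business: the in-state pool 10/46 = 21.7%, the early-round pool 3/26 = 11.5% → the in-state pool
Engineering: the in-state pool 23/29 = 79.3%, the early-round pool 37/54 = 68.5% → the in-state pool
Arts: the in-state pool 7/27 = 25.9%, the early-round pool 6/40 = 15.0% → the in-state pool
Law: the in-state pool 10/35 = 28.6%, the early-round pool 8/31 = 25.8% → the in-state pool
Overall: the in-state pool 50/137 = 36.5%, the early-round pool 54/151 = 35.8% → the in-state pool
The in-state pool wins overall and in every department group — no reversal.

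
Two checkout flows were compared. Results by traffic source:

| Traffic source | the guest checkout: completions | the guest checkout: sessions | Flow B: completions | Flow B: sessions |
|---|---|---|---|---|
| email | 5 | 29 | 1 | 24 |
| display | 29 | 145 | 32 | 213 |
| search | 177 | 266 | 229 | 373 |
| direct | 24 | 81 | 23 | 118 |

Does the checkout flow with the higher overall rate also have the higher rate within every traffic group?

Yes

Email: the guest checkout 5/29 = 17.2%, Flow B 1/24 = 4.2% → the guest checkout
Display: the guest checkout 29/145 = 20.0%, Flow B 32/213 = 15.0% → the guest checkout
Search: the guest checkout 177/266 = 66.5%, Flow B 229/373 = 61.4% → the guest checkout
Direct: the guest checkout 24/81 = 29.6%, Flow B 23/118 = 19.5% → the guest checkout
Overall: the guest checkout 235/521 = 45.1%, Flow B 285/728 = 39.1% → the guest checkout
The guest checkout wins overall and in every traffic group — no reversal.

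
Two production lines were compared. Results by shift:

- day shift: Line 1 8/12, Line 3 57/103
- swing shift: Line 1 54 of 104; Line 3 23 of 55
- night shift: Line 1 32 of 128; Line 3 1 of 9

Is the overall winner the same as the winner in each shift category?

No

Day shift: Line 1 8/12 = 66.7%, Line 3 57/103 = 55.3% → Line 1
Swing shift: Line 1 54/104 = 51.9%, Line 3 23/55 = 41.8% → Line 1
Night shift: Line 1 32/128 = 25.0%, Line 3 1/9 = 11.1% → Line 1
Overall: Line 1 94/244 = 38.5%, Line 3 81/167 = 48.5% → Line 3
Line 1 wins each shift group but Line 3 wins overall — the comparison reverses. Line 1's units skew toward night shift, which has a lower base rate.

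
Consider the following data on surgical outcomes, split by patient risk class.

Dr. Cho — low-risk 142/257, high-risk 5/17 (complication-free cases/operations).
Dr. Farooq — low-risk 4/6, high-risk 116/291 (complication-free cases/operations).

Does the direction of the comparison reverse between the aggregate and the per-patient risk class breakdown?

Yes

Low-risk: Dr. Cho 142/257 = 55.3%, Dr. Farooq 4/6 = 66.7% → Dr. Farooq
High-risk: Dr. Cho 5/17 = 29.4%, Dr. Farooq 116/291 = 39.9% → Dr. Farooq
Overall: Dr. Cho 147/274 = 53.6%, Dr. Farooq 120/297 = 40.4% → Dr. Cho
Dr. Farooq wins each patient risk group but Dr. Cho wins overall — the comparison reverses. Dr. Farooq's operations skew toward high-risk, which has a lower base rate.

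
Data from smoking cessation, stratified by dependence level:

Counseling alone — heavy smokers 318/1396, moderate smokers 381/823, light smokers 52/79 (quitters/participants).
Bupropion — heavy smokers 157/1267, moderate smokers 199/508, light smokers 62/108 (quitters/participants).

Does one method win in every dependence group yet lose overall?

Heavy smokers: counseling alone 318/1396 = 22.8%, bupropion 157/1267 = 12.4% → counseling alone
Moderate smokers: counseling alone 381/823 = 46.3%, bupropion 199/508 = 39.2% → counseling alone
Light smokers: counseling alone 52/79 = 65.8%, bupropion 62/108 = 57.4% → counseling alone
Overall: counseling alone 751/2298 = 32.7%, bupropion 418/1883 = 22.2% → counseling alone
Counseling alone wins overall and in every dependence group — no reversal.

No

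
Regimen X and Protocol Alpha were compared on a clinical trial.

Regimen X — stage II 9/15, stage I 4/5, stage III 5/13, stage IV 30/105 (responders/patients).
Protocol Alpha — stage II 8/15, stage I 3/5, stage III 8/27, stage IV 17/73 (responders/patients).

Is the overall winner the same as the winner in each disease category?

Stage II: Regimen X 9/15 = 60.0%, Protocol Alpha 8/15 = 53.3% → Regimen X
Stage I: Regimen X 4/5 = 80.0%, Protocol Alpha 3/5 = 60.0% → Regimen X
Stage III: Regimen X 5/13 = 38.5%, Protocol Alpha 8/27 = 29.6% → Regimen X
Stage IV: Regimen X 30/105 = 28.6%, Protocol Alpha 17/73 = 23.3% → Regimen X
Overall: Regimen X 48/138 = 34.8%, Protocol Alpha 36/120 = 30.0% → Regimen X
Regimen X wins overall and in every disease group — no reversal.

Yes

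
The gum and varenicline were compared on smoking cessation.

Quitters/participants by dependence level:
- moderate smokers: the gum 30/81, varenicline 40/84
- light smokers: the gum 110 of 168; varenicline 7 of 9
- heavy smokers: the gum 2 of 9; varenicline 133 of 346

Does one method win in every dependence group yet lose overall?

Yes

Moderate smokers: the gum 30/81 = 37.0%, varenicline 40/84 = 47.6% → varenicline
Light smokers: the gum 110/168 = 65.5%, varenicline 7/9 = 77.8% → varenicline
Heavy smokers: the gum 2/9 = 22.2%, varenicline 133/346 = 38.4% → varenicline
Overall: the gum 142/258 = 55.0%, varenicline 180/439 = 41.0% → the gum
Varenicline wins each dependence group but the gum wins overall — the comparison reverses. Varenicline's participants skew toward heavy smokers, which has a lower base rate.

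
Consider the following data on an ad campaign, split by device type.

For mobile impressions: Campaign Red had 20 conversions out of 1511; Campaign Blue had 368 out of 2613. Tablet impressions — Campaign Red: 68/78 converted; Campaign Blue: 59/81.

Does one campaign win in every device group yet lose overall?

No

Mobile: Campaign Red 20/1511 = 1.3%, Campaign Blue 368/2613 = 14.1% → Campaign Blue
Tablet: Campaign Red 68/78 = 87.2%, Campaign Blue 59/81 = 72.8% → Campaign Red
Overall: Campaign Red 88/1589 = 5.5%, Campaign Blue 427/2694 = 15.9% → Campaign Blue
Neither sweeps: Campaign Red wins 1 of 2 groups, Campaign Blue wins 1. Campaign Blue wins overall but not every group — no Simpson reversal.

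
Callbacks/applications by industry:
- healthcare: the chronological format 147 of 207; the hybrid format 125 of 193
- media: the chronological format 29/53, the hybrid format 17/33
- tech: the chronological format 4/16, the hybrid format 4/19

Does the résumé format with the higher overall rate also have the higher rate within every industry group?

Healthcare: the chronological format 147/207 = 71.0%, the hybrid format 125/193 = 64.8% → the chronological format
Media: the chronological format 29/53 = 54.7%, the hybrid format 17/33 = 51.5% → the chronological format
Tech: the chronological format 4/16 = 25.0%, the hybrid format 4/19 = 21.1% → the chronological format
Overall: the chronological format 180/276 = 65.2%, the hybrid format 146/245 = 59.6% → the chronological format
The chronological format wins overall and in every industry group — no reversal.

Yes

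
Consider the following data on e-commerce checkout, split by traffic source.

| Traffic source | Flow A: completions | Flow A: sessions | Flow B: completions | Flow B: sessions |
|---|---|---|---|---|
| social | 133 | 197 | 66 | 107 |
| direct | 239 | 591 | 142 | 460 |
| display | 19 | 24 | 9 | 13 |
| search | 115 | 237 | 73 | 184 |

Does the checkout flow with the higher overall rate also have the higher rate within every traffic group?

Yes

Social: Flow A 133/197 = 67.5%, Flow B 66/107 = 61.7% → Flow A
Direct: Flow A 239/591 = 40.4%, Flow B 142/460 = 30.9% → Flow A
Display: Flow A 19/24 = 79.2%, Flow B 9/13 = 69.2% → Flow A
Search: Flow A 115/237 = 48.5%, Flow B 73/184 = 39.7% → Flow A
Overall: Flow A 506/1049 = 48.2%, Flow B 290/764 = 38.0% → Flow A
Flow A wins overall and in every traffic group — no reversal.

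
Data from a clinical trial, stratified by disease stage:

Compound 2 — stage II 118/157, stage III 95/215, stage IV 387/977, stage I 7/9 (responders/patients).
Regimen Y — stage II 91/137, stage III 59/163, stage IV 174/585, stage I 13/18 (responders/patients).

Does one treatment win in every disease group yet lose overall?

Stage II: Compound 2 118/157 = 75.2%, Regimen Y 91/137 = 66.4% → Compound 2
Stage III: Compound 2 95/215 = 44.2%, Regimen Y 59/163 = 36.2% → Compound 2
Stage IV: Compound 2 387/977 = 39.6%, Regimen Y 174/585 = 29.7% → Compound 2
Stage I: Compound 2 7/9 = 77.8%, Regimen Y 13/18 = 72.2% → Compound 2
Overall: Compound 2 607/1358 = 44.7%, Regimen Y 337/903 = 37.3% → Compound 2
Compound 2 wins overall and in every disease group — no reversal.

No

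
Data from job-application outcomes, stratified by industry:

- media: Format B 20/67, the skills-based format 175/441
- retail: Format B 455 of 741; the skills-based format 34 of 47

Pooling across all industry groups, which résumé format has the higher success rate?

Format B

Media: Format B 20/67 = 29.9%, the skills-based format 175/441 = 39.7% → the skills-based format
Retail: Format B 455/741 = 61.4%, the skills-based format 34/47 = 72.3% → the skills-based format
Overall: Format B 475/808 = 58.8%, the skills-based format 209/488 = 42.8% → Format B
(The skills-based format wins every industry group but Format B wins overall — the skills-based format's applications skew toward the low-rate media group.)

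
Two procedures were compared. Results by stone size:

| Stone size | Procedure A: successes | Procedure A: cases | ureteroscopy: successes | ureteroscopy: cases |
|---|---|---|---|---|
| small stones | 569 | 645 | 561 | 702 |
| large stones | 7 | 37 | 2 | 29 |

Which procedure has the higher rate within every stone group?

Procedure A

Small stones: Procedure A 569/645 = 88.2%, ureteroscopy 561/702 = 79.9% → Procedure A
Large stones: Procedure A 7/37 = 18.9%, ureteroscopy 2/29 = 6.9% → Procedure A
Procedure A has the higher rate in both groups.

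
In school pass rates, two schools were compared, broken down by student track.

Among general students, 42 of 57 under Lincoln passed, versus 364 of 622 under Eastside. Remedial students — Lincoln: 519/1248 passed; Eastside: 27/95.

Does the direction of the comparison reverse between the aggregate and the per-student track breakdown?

Yes

General: Lincoln 42/57 = 73.7%, Eastside 364/622 = 58.5% → Lincoln
Remedial: Lincoln 519/1248 = 41.6%, Eastside 27/95 = 28.4% → Lincoln
Overall: Lincoln 561/1305 = 43.0%, Eastside 391/717 = 54.5% → Eastside
Lincoln wins each student group but Eastside wins overall — the comparison reverses. Lincoln's students skew toward remedial, which has a lower base rate.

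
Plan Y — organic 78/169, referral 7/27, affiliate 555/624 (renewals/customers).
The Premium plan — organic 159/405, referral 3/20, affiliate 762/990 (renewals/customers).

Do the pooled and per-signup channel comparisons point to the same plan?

Organic: Plan Y 78/169 = 46.2%, the Premium plan 159/405 = 39.3% → Plan Y
Referral: Plan Y 7/27 = 25.9%, the Premium plan 3/20 = 15.0% → Plan Y
Affiliate: Plan Y 555/624 = 88.9%, the Premium plan 762/990 = 77.0% → Plan Y
Overall: Plan Y 640/820 = 78.0%, the Premium plan 924/1415 = 65.3% → Plan Y
Plan Y wins overall and in every signup group — no reversal.

Yes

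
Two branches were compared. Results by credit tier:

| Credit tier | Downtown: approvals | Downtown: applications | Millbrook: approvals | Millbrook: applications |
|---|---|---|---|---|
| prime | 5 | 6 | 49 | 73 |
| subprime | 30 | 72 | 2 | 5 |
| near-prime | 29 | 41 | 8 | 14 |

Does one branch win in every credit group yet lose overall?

Yes

Prime: Downtown 5/6 = 83.3%, Millbrook 49/73 = 67.1% → Downtown
Subprime: Downtown 30/72 = 41.7%, Millbrook 2/5 = 40.0% → Downtown
Near-prime: Downtown 29/41 = 70.7%, Millbrook 8/14 = 57.1% → Downtown
Overall: Downtown 64/119 = 53.8%, Millbrook 59/92 = 64.1% → Millbrook
Downtown wins each credit group but Millbrook wins overall — the comparison reverses. Downtown's applications skew toward subprime, which has a lower base rate.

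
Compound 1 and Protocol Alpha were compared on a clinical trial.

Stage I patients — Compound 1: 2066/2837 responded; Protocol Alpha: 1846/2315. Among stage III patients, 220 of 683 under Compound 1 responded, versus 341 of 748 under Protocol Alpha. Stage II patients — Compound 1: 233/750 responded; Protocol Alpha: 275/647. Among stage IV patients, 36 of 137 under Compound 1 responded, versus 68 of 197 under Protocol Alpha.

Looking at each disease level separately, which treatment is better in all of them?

Protocol Alpha

Stage I: Compound 1 2066/2837 = 72.8%, Protocol Alpha 1846/2315 = 79.7% → Protocol Alpha
Stage III: Compound 1 220/683 = 32.2%, Protocol Alpha 341/748 = 45.6% → Protocol Alpha
Stage II: Compound 1 233/750 = 31.1%, Protocol Alpha 275/647 = 42.5% → Protocol Alpha
Stage IV: Compound 1 36/137 = 26.3%, Protocol Alpha 68/197 = 34.5% → Protocol Alpha
Protocol Alpha has the higher rate in all 4 groups.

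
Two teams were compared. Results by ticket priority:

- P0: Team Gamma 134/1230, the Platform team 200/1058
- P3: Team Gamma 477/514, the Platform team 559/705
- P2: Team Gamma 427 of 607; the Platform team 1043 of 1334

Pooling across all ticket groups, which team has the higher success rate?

P0: Team Gamma 134/1230 = 10.9%, the Platform team 200/1058 = 18.9% → the Platform team
P3: Team Gamma 477/514 = 92.8%, the Platform team 559/705 = 79.3% → Team Gamma
P2: Team Gamma 427/607 = 70.3%, the Platform team 1043/1334 = 78.2% → the Platform team
Overall: Team Gamma 1038/2351 = 44.2%, the Platform team 1802/3097 = 58.2% → the Platform team
(Neither sweeps every ticket group, but the Platform team has the higher pooled rate.)

the Platform team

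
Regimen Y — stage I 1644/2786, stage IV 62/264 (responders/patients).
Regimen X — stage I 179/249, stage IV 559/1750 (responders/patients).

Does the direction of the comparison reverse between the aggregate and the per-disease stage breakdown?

Stage I: Regimen Y 1644/2786 = 59.0%, Regimen X 179/249 = 71.9% → Regimen X
Stage IV: Regimen Y 62/264 = 23.5%, Regimen X 559/1750 = 31.9% → Regimen X
Overall: Regimen Y 1706/3050 = 55.9%, Regimen X 738/1999 = 36.9% → Regimen Y
Regimen X wins each disease group but Regimen Y wins overall — the comparison reverses. Regimen X's patients skew toward stage IV, which has a lower base rate.

Yes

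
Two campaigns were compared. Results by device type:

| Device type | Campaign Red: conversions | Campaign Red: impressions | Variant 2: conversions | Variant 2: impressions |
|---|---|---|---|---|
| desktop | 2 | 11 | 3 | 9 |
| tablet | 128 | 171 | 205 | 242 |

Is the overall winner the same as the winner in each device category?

Desktop: Campaign Red 2/11 = 18.2%, Variant 2 3/9 = 33.3% → Variant 2
Tablet: Campaign Red 128/171 = 74.9%, Variant 2 205/242 = 84.7% → Variant 2
Overall: Campaign Red 130/182 = 71.4%, Variant 2 208/251 = 82.9% → Variant 2
Variant 2 wins overall and in every device group — no reversal.

Yes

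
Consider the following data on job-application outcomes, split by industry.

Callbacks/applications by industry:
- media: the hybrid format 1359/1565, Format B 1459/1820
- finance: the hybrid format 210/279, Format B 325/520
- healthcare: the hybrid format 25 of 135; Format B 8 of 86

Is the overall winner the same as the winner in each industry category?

Media: the hybrid format 1359/1565 = 86.8%, Format B 1459/1820 = 80.2% → the hybrid format
Finance: the hybrid format 210/279 = 75.3%, Format B 325/520 = 62.5% → the hybrid format
Healthcare: the hybrid format 25/135 = 18.5%, Format B 8/86 = 9.3% → the hybrid format
Overall: the hybrid format 1594/1979 = 80.5%, Format B 1792/2426 = 73.9% → the hybrid format
The hybrid format wins overall and in every industry group — no reversal.

Yes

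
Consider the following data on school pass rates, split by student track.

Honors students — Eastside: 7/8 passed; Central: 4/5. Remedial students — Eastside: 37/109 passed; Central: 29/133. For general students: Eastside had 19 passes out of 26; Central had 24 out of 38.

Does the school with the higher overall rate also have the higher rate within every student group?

Yes

Honors: Eastside 7/8 = 87.5%, Central 4/5 = 80.0% → Eastside
Remedial: Eastside 37/109 = 33.9%, Central 29/133 = 21.8% → Eastside
General: Eastside 19/26 = 73.1%, Central 24/38 = 63.2% → Eastside
Overall: Eastside 63/143 = 44.1%, Central 57/176 = 32.4% → Eastside
Eastside wins overall and in every student group — no reversal.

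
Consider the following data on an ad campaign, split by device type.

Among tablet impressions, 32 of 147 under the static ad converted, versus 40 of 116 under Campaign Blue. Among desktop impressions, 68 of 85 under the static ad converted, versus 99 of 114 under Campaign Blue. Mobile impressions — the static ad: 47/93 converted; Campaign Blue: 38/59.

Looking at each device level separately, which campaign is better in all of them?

Tablet: the static ad 32/147 = 21.8%, Campaign Blue 40/116 = 34.5% → Campaign Blue
Desktop: the static ad 68/85 = 80.0%, Campaign Blue 99/114 = 86.8% → Campaign Blue
Mobile: the static ad 47/93 = 50.5%, Campaign Blue 38/59 = 64.4% → Campaign Blue
Campaign Blue has the higher rate in all 3 groups.

Campaign Blue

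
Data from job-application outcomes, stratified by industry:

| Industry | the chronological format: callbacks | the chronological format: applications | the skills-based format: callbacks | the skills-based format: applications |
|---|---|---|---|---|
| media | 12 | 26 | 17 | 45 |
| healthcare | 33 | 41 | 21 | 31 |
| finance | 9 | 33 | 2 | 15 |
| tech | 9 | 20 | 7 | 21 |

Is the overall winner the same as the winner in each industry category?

Media: the chronological format 12/26 = 46.2%, the skills-based format 17/45 = 37.8% → the chronological format
Healthcare: the chronological format 33/41 = 80.5%, the skills-based format 21/31 = 67.7% → the chronological format
Finance: the chronological format 9/33 = 27.3%, the skills-based format 2/15 = 13.3% → the chronological format
Tech: the chronological format 9/20 = 45.0%, the skills-based format 7/21 = 33.3% → the chronological format
Overall: the chronological format 63/120 = 52.5%, the skills-based format 47/112 = 42.0% → the chronological format
The chronological format wins overall and in every industry group — no reversal.

Yes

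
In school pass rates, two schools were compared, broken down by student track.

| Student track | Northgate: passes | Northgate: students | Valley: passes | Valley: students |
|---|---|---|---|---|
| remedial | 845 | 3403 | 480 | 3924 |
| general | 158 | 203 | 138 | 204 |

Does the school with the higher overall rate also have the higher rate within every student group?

Remedial: Northgate 845/3403 = 24.8%, Valley 480/3924 = 12.2% → Northgate
General: Northgate 158/203 = 77.8%, Valley 138/204 = 67.6% → Northgate
Overall: Northgate 1003/3606 = 27.8%, Valley 618/4128 = 15.0% → Northgate
Northgate wins overall and in every student group — no reversal.

Yes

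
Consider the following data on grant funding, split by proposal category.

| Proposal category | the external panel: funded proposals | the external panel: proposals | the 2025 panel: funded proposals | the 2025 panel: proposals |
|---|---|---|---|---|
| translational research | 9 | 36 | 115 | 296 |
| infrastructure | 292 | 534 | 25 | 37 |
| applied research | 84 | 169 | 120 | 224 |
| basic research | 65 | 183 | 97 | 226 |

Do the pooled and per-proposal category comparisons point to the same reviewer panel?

Translational research: the external panel 9/36 = 25.0%, the 2025 panel 115/296 = 38.9% → the 2025 panel
Infrastructure: the external panel 292/534 = 54.7%, the 2025 panel 25/37 = 67.6% → the 2025 panel
Applied research: the external panel 84/169 = 49.7%, the 2025 panel 120/224 = 53.6% → the 2025 panel
Basic research: the external panel 65/183 = 35.5%, the 2025 panel 97/226 = 42.9% → the 2025 panel
Overall: the external panel 450/922 = 48.8%, the 2025 panel 357/783 = 45.6% → the external panel
The 2025 panel wins each proposal group but the external panel wins overall — the comparison reverses. The 2025 panel's proposals skew toward translational research, which has a lower base rate.

No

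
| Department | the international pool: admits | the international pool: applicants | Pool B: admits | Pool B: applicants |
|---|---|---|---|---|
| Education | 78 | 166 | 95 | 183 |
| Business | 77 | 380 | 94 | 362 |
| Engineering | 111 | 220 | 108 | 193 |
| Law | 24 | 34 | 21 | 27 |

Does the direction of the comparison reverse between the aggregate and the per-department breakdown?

Education: the international pool 78/166 = 47.0%, Pool B 95/183 = 51.9% → Pool B
Business: the international pool 77/380 = 20.3%, Pool B 94/362 = 26.0% → Pool B
Engineering: the international pool 111/220 = 50.5%, Pool B 108/193 = 56.0% → Pool B
Law: the international pool 24/34 = 70.6%, Pool B 21/27 = 77.8% → Pool B
Overall: the international pool 290/800 = 36.2%, Pool B 318/765 = 41.6% → Pool B
Pool B wins overall and in every department group — no reversal.

No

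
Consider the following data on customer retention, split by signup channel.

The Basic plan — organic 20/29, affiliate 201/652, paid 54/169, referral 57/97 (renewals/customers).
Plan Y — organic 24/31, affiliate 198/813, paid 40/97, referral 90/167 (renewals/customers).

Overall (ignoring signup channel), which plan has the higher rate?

Organic: the Basic plan 20/29 = 69.0%, Plan Y 24/31 = 77.4% → Plan Y
Affiliate: the Basic plan 201/652 = 30.8%, Plan Y 198/813 = 24.4% → the Basic plan
Paid: the Basic plan 54/169 = 32.0%, Plan Y 40/97 = 41.2% → Plan Y
Referral: the Basic plan 57/97 = 58.8%, Plan Y 90/167 = 53.9% → the Basic plan
Overall: the Basic plan 332/947 = 35.1%, Plan Y 352/1108 = 31.8% → the Basic plan
(Neither sweeps every signup group, but the Basic plan has the higher pooled rate.)

the Basic plan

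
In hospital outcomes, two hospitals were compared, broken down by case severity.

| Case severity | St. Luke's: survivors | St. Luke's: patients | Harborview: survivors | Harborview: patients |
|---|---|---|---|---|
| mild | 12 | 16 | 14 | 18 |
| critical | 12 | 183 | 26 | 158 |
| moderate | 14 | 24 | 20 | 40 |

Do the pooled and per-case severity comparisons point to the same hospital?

No

Mild: St. Luke's 12/16 = 75.0%, Harborview 14/18 = 77.8% → Harborview
Critical: St. Luke's 12/183 = 6.6%, Harborview 26/158 = 16.5% → Harborview
Moderate: St. Luke's 14/24 = 58.3%, Harborview 20/40 = 50.0% → St. Luke's
Overall: St. Luke's 38/223 = 17.0%, Harborview 60/216 = 27.8% → Harborview
Neither sweeps: St. Luke's wins 1 of 3 groups, Harborview wins 2. Harborview wins overall but not every group — no Simpson reversal.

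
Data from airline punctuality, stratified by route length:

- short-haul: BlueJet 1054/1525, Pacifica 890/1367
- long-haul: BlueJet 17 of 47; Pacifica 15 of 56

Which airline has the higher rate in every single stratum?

Short-haul: BlueJet 1054/1525 = 69.1%, Pacifica 890/1367 = 65.1% → BlueJet
Long-haul: BlueJet 17/47 = 36.2%, Pacifica 15/56 = 26.8% → BlueJet
BlueJet has the higher rate in both groups.

BlueJet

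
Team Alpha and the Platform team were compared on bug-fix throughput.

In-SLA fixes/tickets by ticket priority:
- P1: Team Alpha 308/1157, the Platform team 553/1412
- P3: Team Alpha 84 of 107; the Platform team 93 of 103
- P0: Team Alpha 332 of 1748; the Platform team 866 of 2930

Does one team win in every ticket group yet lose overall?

P1: Team Alpha 308/1157 = 26.6%, the Platform team 553/1412 = 39.2% → the Platform team
P3: Team Alpha 84/107 = 78.5%, the Platform team 93/103 = 90.3% → the Platform team
P0: Team Alpha 332/1748 = 19.0%, the Platform team 866/2930 = 29.6% → the Platform team
Overall: Team Alpha 724/3012 = 24.0%, the Platform team 1512/4445 = 34.0% → the Platform team
The Platform team wins overall and in every ticket group — no reversal.

No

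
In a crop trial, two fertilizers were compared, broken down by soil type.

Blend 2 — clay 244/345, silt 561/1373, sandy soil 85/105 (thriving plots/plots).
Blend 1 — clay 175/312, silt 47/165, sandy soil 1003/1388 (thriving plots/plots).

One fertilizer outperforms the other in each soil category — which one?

Blend 2

Clay: Blend 2 244/345 = 70.7%, Blend 1 175/312 = 56.1% → Blend 2
Silt: Blend 2 561/1373 = 40.9%, Blend 1 47/165 = 28.5% → Blend 2
Sandy soil: Blend 2 85/105 = 81.0%, Blend 1 1003/1388 = 72.3% → Blend 2
Blend 2 has the higher rate in all 3 groups.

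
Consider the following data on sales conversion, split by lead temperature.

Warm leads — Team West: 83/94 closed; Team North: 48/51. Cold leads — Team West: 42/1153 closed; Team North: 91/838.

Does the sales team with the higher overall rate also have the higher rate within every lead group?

Yes

Warm: Team West 83/94 = 88.3%, Team North 48/51 = 94.1% → Team North
Cold: Team West 42/1153 = 3.6%, Team North 91/838 = 10.9% → Team North
Overall: Team West 125/1247 = 10.0%, Team North 139/889 = 15.6% → Team North
Team North wins overall and in every lead group — no reversal.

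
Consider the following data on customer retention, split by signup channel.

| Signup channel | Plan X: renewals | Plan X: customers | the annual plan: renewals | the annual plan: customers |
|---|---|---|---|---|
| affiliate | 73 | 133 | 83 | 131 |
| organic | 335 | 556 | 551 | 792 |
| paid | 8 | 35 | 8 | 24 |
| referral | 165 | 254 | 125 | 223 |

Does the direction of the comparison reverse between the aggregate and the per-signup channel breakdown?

Affiliate: Plan X 73/133 = 54.9%, the annual plan 83/131 = 63.4% → the annual plan
Organic: Plan X 335/556 = 60.3%, the annual plan 551/792 = 69.6% → the annual plan
Paid: Plan X 8/35 = 22.9%, the annual plan 8/24 = 33.3% → the annual plan
Referral: Plan X 165/254 = 65.0%, the annual plan 125/223 = 56.1% → Plan X
Overall: Plan X 581/978 = 59.4%, the annual plan 767/1170 = 65.6% → the annual plan
Neither sweeps: Plan X wins 1 of 4 groups, the annual plan wins 3. The annual plan wins overall but not every group — no Simpson reversal.

No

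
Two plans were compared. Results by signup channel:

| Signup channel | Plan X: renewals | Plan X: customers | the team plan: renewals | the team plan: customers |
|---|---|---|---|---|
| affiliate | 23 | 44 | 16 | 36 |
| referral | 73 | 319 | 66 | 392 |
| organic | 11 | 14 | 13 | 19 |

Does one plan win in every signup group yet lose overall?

No

Affiliate: Plan X 23/44 = 52.3%, the team plan 16/36 = 44.4% → Plan X
Referral: Plan X 73/319 = 22.9%, the team plan 66/392 = 16.8% → Plan X
Organic: Plan X 11/14 = 78.6%, the team plan 13/19 = 68.4% → Plan X
Overall: Plan X 107/377 = 28.4%, the team plan 95/447 = 21.3% → Plan X
Plan X wins overall and in every signup group — no reversal.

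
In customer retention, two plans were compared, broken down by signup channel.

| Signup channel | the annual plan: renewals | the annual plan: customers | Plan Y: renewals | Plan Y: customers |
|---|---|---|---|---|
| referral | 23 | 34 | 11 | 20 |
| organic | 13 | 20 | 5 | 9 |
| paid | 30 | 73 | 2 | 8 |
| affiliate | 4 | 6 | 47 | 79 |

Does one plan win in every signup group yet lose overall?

Referral: the annual plan 23/34 = 67.6%, Plan Y 11/20 = 55.0% → the annual plan
Organic: the annual plan 13/20 = 65.0%, Plan Y 5/9 = 55.6% → the annual plan
Paid: the annual plan 30/73 = 41.1%, Plan Y 2/8 = 25.0% → the annual plan
Affiliate: the annual plan 4/6 = 66.7%, Plan Y 47/79 = 59.5% → the annual plan
Overall: the annual plan 70/133 = 52.6%, Plan Y 65/116 = 56.0% → Plan Y
The annual plan wins each signup group but Plan Y wins overall — the comparison reverses. The annual plan's customers skew toward paid, which has a lower base rate.

Yes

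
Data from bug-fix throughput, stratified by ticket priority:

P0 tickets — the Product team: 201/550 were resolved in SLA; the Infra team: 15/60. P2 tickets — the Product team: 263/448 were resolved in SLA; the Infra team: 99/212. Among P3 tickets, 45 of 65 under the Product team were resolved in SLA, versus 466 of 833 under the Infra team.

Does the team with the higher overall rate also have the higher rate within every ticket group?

No

P0: the Product team 201/550 = 36.5%, the Infra team 15/60 = 25.0% → the Product team
P2: the Product team 263/448 = 58.7%, the Infra team 99/212 = 46.7% → the Product team
P3: the Product team 45/65 = 69.2%, the Infra team 466/833 = 55.9% → the Product team
Overall: the Product team 509/1063 = 47.9%, the Infra team 580/1105 = 52.5% → the Infra team
The Product team wins each ticket group but the Infra team wins overall — the comparison reverses. The Product team's tickets skew toward P0, which has a lower base rate.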